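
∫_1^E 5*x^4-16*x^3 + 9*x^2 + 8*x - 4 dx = (-2 + E)^2*(-E + exp(3))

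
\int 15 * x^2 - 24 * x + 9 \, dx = 5*x^3 - 12*x^2 + 9*x + C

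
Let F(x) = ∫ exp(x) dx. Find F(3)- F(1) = -E + exp(3)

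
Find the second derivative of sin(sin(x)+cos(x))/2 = sin(x)*sin(sqrt(2)*sin(x + pi/4))*cos(x) - sin(sqrt(2)*sin(x + pi/4))/2 - sqrt(2)*sin(x + pi/4)*cos(sqrt(2)*sin(x + pi/4))/2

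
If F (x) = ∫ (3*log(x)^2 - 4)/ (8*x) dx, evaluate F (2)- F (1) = -log(2)/2 + log(2)^3/8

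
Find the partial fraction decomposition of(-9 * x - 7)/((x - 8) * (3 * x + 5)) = -24/(29*(3*x + 5)) - 79/(29*(x - 8))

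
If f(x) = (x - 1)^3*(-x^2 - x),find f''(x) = -20*x^3 + 24*x^2 - 4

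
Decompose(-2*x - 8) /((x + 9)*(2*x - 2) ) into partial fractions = -1/(2*(x + 9)) - 1/(2*(x - 1))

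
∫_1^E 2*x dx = -1 + exp(2)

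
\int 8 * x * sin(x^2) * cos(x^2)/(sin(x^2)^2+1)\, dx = 2*log(sin(x^2)^2 + 1) + C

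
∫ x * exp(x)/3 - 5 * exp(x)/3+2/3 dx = (x - 6)*(exp(x) + 2)/3 + C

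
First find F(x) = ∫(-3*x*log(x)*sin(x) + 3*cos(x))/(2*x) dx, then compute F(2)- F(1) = 3*log(2)*cos(2)/2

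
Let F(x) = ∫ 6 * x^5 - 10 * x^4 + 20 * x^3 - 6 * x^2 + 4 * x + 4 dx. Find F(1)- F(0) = 8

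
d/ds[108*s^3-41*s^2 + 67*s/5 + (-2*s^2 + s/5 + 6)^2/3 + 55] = 16*s^3/3 + 1616*s^2/5 - 7348*s/75 + 71/5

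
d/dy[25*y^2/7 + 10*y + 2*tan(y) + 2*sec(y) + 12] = 50*y/7 + 2*tan(y)^2 + 2*tan(y)*sec(y) + 12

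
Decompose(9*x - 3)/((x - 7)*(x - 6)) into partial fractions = -51/(x - 6) + 60/(x - 7)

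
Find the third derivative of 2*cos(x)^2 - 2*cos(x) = 2*(8*cos(x) - 1)*sin(x)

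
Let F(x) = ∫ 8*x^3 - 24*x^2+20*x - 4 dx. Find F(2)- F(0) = 0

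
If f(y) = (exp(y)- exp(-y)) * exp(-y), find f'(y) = 2*exp(-2*y)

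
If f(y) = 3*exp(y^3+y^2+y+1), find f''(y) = 27*y^4*exp(y^3 + y^2 + y + 1) + 36*y^3*exp(y^3 + y^2 + y + 1) + 30*y^2*exp(y^3 + y^2 + y + 1) + 30*y*exp(y^3 + y^2 + y + 1) + 9*exp(y^3 + y^2 + y + 1)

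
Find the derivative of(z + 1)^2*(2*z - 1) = 6*z^2 + 6*z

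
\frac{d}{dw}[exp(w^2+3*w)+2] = 2*w*exp(w^2 + 3*w) + 3*exp(w^2 + 3*w)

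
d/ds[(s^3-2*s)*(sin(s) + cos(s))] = sqrt(2)*(s^3*cos(s + pi/4) + 3*s^2*sin(s + pi/4) - 2*s*cos(s + pi/4) - 2*sin(s + pi/4))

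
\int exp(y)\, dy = exp(y) + C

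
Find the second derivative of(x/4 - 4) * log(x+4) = (x + 24)/(4*x^2 + 32*x + 64)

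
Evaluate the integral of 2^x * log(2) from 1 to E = -2 + 2^E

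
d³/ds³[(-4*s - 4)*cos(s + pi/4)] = -4*s*sin(s + pi/4) - 4*sin(s + pi/4) + 12*cos(s + pi/4)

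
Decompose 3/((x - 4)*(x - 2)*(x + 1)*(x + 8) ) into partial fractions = -1/(280*(x + 8)) + 1/(35*(x + 1)) - 1/(20*(x - 2)) + 1/(40*(x - 4))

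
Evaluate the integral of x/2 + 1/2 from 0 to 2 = 2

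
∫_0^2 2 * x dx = 4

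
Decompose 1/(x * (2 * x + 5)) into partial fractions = -2/(5*(2*x + 5)) + 1/(5*x)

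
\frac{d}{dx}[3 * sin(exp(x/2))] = 3*exp(x/2)*cos(exp(x/2))/2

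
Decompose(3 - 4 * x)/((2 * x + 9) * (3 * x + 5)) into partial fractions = 29/(17*(3*x + 5)) - 42/(17*(2*x + 9))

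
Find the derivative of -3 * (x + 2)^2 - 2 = -6*x - 12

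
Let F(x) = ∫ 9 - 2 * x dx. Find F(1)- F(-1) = 18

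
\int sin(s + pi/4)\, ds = -cos(s + pi/4) + C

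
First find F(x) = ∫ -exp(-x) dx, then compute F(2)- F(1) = -exp(-1) + exp(-2)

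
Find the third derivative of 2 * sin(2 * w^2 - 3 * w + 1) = -128*w^3*cos(2*w^2 - 3*w + 1) + 288*w^2*cos(2*w^2 - 3*w + 1) - 96*w*sin(2*w^2 - 3*w + 1) - 216*w*cos(2*w^2 - 3*w + 1) + 72*sin(2*w^2 - 3*w + 1) + 54*cos(2*w^2 - 3*w + 1)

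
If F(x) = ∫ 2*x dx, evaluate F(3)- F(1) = 8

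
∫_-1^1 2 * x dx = 0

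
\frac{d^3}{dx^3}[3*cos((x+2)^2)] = 24*x^3*sin(x^2 + 4*x + 4) + 144*x^2*sin(x^2 + 4*x + 4) + 288*x*sin(x^2 + 4*x + 4) - 36*x*cos(x^2 + 4*x + 4) + 192*sin(x^2 + 4*x + 4) - 72*cos(x^2 + 4*x + 4)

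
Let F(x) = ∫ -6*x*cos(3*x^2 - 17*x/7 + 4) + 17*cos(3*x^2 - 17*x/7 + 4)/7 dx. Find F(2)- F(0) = sin(4) - sin(78/7)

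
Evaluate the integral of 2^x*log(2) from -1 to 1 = 3/2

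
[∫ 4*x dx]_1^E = -2 + 2*exp(2)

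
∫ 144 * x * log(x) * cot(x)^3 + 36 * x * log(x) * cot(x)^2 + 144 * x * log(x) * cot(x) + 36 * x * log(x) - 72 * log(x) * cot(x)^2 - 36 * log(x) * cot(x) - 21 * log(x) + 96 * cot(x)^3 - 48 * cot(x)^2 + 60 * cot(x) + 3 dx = (-3*x*log(x) - 2)*(24*cot(x)^2 + 12*cot(x) + 7) + C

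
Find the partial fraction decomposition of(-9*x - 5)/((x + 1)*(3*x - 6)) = -4/(9*(x + 1)) - 23/(9*(x - 2))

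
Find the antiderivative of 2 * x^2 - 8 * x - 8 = 2*x^3/3 - 4*x^2 - 8*x + C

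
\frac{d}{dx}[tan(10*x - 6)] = 10*tan(10*x - 6)^2 + 10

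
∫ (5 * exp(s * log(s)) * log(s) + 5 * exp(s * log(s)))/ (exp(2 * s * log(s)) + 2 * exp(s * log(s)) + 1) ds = -5/(exp(s*log(s)) + 1) + C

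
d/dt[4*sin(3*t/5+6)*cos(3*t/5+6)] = 12*cos(6*t/5 + 12)/5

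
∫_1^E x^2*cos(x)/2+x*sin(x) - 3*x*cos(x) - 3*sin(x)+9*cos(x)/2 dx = -2*sin(1) + (-3 + E)^2*sin(E)/2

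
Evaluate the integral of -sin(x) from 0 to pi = -2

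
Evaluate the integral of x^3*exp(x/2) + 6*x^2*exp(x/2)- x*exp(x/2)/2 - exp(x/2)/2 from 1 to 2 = -2*exp(1/2) + 15*E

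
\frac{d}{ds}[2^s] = 2^s*log(2)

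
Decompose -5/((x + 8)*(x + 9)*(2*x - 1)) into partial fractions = -20/(323*(2*x - 1)) - 5/(19*(x + 9)) + 5/(17*(x + 8))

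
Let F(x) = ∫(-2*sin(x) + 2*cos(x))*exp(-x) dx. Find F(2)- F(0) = 2*exp(-2)*sin(2)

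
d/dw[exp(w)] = exp(w)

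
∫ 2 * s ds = s^2 + C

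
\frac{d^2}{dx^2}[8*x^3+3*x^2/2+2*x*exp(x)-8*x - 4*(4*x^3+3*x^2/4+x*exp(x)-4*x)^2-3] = -32*x^4*exp(x) - 1920*x^4 - 262*x^3*exp(x) - 480*x^3 - 16*x^2*exp(2*x) - 388*x^2*exp(x) + 1509*x^2 - 32*x*exp(2*x) + 94*x*exp(x) + 192*x - 8*exp(2*x) + 68*exp(x) - 125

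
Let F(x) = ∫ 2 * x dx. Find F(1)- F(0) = 1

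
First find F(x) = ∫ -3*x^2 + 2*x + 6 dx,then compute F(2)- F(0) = 8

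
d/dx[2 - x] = -1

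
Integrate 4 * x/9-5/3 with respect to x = 2*x^2/9 - 5*x/3 + C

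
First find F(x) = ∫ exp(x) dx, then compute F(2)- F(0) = -1 + exp(2)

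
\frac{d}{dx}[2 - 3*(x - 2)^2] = 12 - 6*x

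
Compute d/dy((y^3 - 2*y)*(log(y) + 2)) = 3*y^2*log(y) + 7*y^2 - 2*log(y) - 6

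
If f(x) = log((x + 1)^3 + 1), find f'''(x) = (6*x^6 + 36*x^5 + 90*x^4 + 78*x^3 - 36*x^2 - 90*x - 30)/(x^9 + 9*x^8 + 36*x^7 + 87*x^6 + 144*x^5 + 171*x^4 + 147*x^3 + 90*x^2 + 36*x + 8)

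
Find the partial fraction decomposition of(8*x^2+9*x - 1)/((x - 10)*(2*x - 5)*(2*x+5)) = 53/(250*(2*x + 5)) - 143/(150*(2*x - 5)) + 889/(375*(x - 10))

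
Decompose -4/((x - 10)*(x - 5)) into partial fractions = 4/(5*(x - 5)) - 4/(5*(x - 10))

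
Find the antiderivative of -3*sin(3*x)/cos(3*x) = log(3*cos(3*x)) + C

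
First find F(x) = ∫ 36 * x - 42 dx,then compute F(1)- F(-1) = -84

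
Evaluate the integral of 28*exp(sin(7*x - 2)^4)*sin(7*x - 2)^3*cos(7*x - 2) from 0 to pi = 0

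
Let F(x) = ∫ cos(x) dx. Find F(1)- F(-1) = 2*sin(1)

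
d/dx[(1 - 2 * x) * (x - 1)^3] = -8*x^3 + 21*x^2 - 18*x + 5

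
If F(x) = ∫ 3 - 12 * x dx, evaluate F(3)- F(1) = -42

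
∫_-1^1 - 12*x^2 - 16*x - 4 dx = -16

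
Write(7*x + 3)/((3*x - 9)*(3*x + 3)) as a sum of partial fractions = 1/(9*(x + 1)) + 2/(3*(x - 3))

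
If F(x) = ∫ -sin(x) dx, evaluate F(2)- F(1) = -cos(1) + cos(2)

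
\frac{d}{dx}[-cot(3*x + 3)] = 3/sin(3*x + 3)^2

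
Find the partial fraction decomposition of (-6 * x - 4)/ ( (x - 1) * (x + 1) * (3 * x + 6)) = 8/(9*(x + 2)) - 1/(3*(x + 1)) - 5/(9*(x - 1))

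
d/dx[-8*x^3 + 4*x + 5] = 4 - 24*x^2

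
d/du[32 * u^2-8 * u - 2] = 64*u - 8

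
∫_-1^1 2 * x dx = 0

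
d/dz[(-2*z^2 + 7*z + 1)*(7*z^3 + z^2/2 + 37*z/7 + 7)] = -70*z^4 + 192*z^3 - 3*z^2/14 + 47*z + 380/7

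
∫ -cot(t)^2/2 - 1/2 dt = cot(t)/2 + C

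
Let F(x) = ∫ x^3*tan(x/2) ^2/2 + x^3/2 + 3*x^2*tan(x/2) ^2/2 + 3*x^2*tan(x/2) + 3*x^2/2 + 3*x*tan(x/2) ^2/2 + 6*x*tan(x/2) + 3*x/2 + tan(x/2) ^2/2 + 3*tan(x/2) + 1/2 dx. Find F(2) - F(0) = 27*tan(1)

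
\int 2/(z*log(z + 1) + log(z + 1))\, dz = 2*log(log(z + 1)) + C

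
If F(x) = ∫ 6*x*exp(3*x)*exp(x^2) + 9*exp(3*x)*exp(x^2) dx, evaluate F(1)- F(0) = -3 + 3*exp(4)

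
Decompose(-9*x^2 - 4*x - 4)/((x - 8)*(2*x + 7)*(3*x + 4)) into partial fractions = 33/(91*(3*x + 4)) - 401/(299*(2*x + 7)) - 153/(161*(x - 8))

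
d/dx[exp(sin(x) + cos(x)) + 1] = sqrt(2)*exp(sin(x))*exp(cos(x))*cos(x + pi/4)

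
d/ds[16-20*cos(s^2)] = 40*s*sin(s^2)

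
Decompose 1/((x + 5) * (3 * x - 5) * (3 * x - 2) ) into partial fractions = -1/(17*(3*x - 2)) + 1/(20*(3*x - 5)) + 1/(340*(x + 5))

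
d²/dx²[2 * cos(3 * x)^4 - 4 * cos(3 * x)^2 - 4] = -288*sin(3*x)^4 + 216*sin(3*x)^2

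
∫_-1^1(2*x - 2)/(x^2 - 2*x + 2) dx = -log(5)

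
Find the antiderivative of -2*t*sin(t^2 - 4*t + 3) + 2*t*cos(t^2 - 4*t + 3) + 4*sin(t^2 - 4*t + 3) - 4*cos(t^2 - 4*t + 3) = sin((t - 2)^2 - 1) + cos((t - 2)^2 - 1) + C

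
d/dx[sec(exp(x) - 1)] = exp(x)*tan(exp(x) - 1)*sec(exp(x) - 1)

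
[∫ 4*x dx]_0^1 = 2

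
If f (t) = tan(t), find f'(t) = cos(t)^(-2)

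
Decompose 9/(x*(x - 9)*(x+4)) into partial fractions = 9/(52*(x + 4)) + 1/(13*(x - 9)) - 1/(4*x)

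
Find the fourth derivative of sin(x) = sin(x)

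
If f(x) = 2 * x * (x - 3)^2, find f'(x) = 6*x^2 - 24*x + 18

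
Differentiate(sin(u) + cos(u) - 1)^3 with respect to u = 3*sqrt(2)*(sqrt(2)*sin(u + pi/4) - 1)^2*cos(u + pi/4)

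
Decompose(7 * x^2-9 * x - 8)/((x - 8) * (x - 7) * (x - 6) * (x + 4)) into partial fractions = -7/(66*(x + 4)) + 19/(2*(x - 6)) - 272/(11*(x - 7)) + 46/(3*(x - 8))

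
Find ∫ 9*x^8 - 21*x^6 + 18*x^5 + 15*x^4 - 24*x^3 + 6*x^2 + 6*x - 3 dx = x^9 - 3*x^7 + 3*x^6 + 3*x^5 - 6*x^4 + 2*x^3 + 3*x^2 - 3*x + C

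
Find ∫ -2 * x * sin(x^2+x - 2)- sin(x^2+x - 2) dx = cos(x^2 + x - 2) + C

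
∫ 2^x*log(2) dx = 2^x + C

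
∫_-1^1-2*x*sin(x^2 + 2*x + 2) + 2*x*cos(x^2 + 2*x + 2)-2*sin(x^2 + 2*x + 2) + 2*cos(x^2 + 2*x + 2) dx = sin(5) - sin(1) - cos(1) + cos(5)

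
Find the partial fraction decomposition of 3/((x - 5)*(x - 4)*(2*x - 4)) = 1/(4*(x - 2)) - 3/(4*(x - 4)) + 1/(2*(x - 5))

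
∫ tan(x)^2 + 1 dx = tan(x) + C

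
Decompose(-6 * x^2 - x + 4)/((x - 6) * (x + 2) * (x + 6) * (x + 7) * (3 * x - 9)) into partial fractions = -283/(1950*(x + 7)) + 103/(648*(x + 6)) - 3/(400*(x + 2)) + 53/(4050*(x - 3)) - 109/(5616*(x - 6))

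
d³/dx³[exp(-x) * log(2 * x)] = (-x^3*log(x) - x^3*log(2) + 3*x^2 + 3*x + 2)*exp(-x)/x^3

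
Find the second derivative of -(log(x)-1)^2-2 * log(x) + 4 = (2*log(x) - 2)/x^2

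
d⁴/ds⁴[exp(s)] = exp(s)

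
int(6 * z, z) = 3*z^2 + C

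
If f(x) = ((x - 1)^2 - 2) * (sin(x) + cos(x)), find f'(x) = sqrt(2)*x^2*cos(x + pi/4) + 4*x*sin(x) - sin(x) - 3*cos(x)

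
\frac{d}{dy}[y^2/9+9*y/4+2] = 2*y/9 + 9/4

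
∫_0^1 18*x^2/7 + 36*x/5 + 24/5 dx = 324/35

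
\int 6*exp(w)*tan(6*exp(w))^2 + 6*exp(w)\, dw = tan(6*exp(w)) + C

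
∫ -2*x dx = -x^2 + C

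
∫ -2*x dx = -x^2 + C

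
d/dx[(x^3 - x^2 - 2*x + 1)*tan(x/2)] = x^3/(2*cos(x/2)^2) + 3*x^2*tan(x/2) - x^2/(2*cos(x/2)^2) - 2*x*tan(x/2) - x/cos(x/2)^2 - 2*tan(x/2) + 1/(2*cos(x/2)^2)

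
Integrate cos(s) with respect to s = sin(s) + C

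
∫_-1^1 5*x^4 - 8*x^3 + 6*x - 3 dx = -4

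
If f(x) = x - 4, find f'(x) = 1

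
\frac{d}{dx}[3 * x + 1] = 3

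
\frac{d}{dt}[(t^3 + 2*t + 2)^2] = 6*t^5 + 16*t^3 + 12*t^2 + 8*t + 8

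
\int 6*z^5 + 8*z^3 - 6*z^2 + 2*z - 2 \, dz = z^6 + 2*z^4 - 2*z^3 + z^2 - 2*z + C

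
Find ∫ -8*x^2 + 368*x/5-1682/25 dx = -8*x^3/3 + 184*x^2/5 - 1682*x/25 + C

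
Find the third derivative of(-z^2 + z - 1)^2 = 24*z - 12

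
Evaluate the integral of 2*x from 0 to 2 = 4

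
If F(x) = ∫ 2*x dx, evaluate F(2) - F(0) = 4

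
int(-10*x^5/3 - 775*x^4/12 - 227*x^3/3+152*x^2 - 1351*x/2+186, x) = -5*x^6/9 - 155*x^5/12 - 227*x^4/12 + 152*x^3/3 - 1351*x^2/4 + 186*x + C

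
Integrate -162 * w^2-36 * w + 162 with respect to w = -54*w^3 - 18*w^2 + 162*w + C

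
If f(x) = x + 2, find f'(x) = 1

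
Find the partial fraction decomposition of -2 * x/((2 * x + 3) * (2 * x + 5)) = -5/(2*(2*x + 5)) + 3/(2*(2*x + 3))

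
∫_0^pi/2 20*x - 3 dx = 1 + (-1 + pi)*(1 + 5*pi/2)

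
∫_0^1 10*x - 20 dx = -15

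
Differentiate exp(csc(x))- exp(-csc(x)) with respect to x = -(exp(2/sin(x)) + 1)*exp(-csc(x))*cos(x)/sin(x)^2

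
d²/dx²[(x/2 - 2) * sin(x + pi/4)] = -x*sin(x + pi/4)/2 + 2*sin(x + pi/4) + cos(x + pi/4)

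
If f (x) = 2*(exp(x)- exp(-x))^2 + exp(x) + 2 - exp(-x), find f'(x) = (4*exp(4*x) + exp(3*x) + exp(x) - 4)*exp(-2*x)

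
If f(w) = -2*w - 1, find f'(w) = -2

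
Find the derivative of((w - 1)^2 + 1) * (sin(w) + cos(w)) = sqrt(2)*w^2*cos(w + pi/4) + 4*w*sin(w) - 4*sin(w)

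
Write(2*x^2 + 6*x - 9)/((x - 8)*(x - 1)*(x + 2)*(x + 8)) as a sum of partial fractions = -71/(864*(x + 8)) - 13/(180*(x + 2)) + 1/(189*(x - 1)) + 167/(1120*(x - 8))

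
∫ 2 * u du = u^2 + C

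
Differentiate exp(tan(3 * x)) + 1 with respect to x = 3*exp(tan(3*x))/cos(3*x)^2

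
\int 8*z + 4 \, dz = 4*z^2 + 4*z + C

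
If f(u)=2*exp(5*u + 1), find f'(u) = 10*exp(5*u + 1)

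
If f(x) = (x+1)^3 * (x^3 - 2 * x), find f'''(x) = 120*x^3 + 180*x^2 + 24*x - 30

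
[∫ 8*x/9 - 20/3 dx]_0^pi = -25 + (-5 + 2*pi/3)^2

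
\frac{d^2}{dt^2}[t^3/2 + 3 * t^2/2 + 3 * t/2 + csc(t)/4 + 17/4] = 3*t + cot(t)^2*csc(t)/2 + csc(t)/4 + 3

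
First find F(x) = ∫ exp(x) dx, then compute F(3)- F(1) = -E + exp(3)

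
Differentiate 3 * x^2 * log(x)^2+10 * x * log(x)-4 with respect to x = 6*x*log(x)^2 + 6*x*log(x) + 10*log(x) + 10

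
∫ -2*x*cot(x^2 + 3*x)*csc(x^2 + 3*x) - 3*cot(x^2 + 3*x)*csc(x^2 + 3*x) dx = csc(x*(x + 3)) + C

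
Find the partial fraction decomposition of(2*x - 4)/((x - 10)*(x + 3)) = 10/(13*(x + 3)) + 16/(13*(x - 10))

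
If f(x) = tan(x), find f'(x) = cos(x)^(-2)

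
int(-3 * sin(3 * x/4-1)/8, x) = cos(3*x/4 - 1)/2 + C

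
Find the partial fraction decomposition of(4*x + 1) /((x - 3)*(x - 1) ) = -5/(2*(x - 1)) + 13/(2*(x - 3))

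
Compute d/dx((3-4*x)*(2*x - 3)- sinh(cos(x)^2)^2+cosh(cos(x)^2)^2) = 18 - 16*x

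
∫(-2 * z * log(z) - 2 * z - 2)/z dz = -2*(z + 1)*log(z) + C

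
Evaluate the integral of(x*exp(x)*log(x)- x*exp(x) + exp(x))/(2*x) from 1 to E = E/2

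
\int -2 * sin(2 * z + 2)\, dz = cos(2*z + 2) + C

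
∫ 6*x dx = 3*x^2 + C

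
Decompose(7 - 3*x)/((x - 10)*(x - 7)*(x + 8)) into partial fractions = 31/(270*(x + 8)) + 14/(45*(x - 7)) - 23/(54*(x - 10))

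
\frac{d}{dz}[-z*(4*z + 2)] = -8*z - 2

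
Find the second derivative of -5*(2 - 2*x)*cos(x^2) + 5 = -40*x^3*cos(x^2) + 40*x^2*cos(x^2) - 60*x*sin(x^2) + 20*sin(x^2)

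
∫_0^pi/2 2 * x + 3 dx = pi^2/4 + 3*pi/2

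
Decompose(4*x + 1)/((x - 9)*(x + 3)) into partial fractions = 11/(12*(x + 3)) + 37/(12*(x - 9))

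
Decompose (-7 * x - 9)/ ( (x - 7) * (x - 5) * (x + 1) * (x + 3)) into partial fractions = -3/(40*(x + 3)) - 1/(48*(x + 1)) + 11/(24*(x - 5)) - 29/(80*(x - 7))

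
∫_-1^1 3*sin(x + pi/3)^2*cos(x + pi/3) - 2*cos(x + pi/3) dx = -5*sin(1)/4 + sin(3)/2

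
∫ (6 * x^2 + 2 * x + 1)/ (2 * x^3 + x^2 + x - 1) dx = log(2*x^3 + x^2 + x - 1) + C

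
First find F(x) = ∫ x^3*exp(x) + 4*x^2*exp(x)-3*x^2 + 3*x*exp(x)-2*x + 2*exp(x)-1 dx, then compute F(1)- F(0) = -4 + 4*E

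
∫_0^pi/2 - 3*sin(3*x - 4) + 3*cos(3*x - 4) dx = -2*cos(4)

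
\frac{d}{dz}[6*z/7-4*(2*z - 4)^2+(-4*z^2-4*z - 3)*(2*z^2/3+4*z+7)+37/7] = -32*z^3/3 - 56*z^2 - 124*z + 174/7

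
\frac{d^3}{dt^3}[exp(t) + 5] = exp(t)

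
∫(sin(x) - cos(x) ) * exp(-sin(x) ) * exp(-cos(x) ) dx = exp(-sqrt(2)*sin(x + pi/4)) + C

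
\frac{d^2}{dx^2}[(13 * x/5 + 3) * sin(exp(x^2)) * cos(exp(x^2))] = 2*(-52*x^3*exp(x^2)*sin(2*exp(x^2))/5 + 26*x^3*cos(2*exp(x^2))/5 - 12*x^2*exp(x^2)*sin(2*exp(x^2)) + 6*x^2*cos(2*exp(x^2)) + 39*x*cos(2*exp(x^2))/5 + 3*cos(2*exp(x^2)))*exp(x^2)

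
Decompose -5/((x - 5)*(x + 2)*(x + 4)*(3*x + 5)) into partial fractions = 27/(28*(3*x + 5)) + 5/(126*(x + 4)) - 5/(14*(x + 2)) - 1/(252*(x - 5))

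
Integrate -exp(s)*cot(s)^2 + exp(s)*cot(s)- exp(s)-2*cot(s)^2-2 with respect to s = (exp(s) + 2)*cot(s) + C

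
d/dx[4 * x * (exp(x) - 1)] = 4*x*exp(x) + 4*exp(x) - 4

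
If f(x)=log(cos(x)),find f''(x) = -1/cos(x)^2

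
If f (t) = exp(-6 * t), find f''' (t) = -216*exp(-6*t)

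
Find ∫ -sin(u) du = cos(u) + C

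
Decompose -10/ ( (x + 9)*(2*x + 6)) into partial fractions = 5/(6*(x + 9)) - 5/(6*(x + 3))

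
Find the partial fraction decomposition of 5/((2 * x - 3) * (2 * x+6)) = 5/(9*(2*x - 3)) - 5/(18*(x + 3))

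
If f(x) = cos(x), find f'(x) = -sin(x)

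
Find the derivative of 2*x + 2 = 2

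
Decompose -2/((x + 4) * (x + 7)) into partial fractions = 2/(3*(x + 7)) - 2/(3*(x + 4))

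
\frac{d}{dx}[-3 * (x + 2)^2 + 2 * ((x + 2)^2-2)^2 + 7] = 8*x^3 + 48*x^2 + 74*x + 20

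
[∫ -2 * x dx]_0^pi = -pi^2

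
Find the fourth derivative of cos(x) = cos(x)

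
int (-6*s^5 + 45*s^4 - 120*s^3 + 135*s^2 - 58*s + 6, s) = -s^6 + 9*s^5 - 30*s^4 + 45*s^3 - 29*s^2 + 6*s + C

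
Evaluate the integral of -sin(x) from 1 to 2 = -cos(1) + cos(2)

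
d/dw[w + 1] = 1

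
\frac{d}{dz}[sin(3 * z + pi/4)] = 3*cos(3*z + pi/4)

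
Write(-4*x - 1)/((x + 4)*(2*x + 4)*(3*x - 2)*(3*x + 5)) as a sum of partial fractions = -51/(98*(3*x + 5)) - 33/(1568*(3*x - 2)) - 15/(392*(x + 4)) + 7/(32*(x + 2))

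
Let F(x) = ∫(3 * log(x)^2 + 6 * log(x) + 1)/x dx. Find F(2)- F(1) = -2*log(2) - 1 + (log(2) + 1)^3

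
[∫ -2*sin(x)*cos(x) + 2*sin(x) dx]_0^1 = (-1 + cos(1))^2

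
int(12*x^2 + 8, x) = 4*x^3 + 8*x + C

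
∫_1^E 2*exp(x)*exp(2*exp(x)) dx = -exp(2*E) + exp(2*exp(E))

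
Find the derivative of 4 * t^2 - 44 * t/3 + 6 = 8*t - 44/3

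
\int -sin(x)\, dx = cos(x) + C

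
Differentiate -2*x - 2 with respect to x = -2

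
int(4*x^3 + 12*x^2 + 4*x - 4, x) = x^4 + 4*x^3 + 2*x^2 - 4*x + C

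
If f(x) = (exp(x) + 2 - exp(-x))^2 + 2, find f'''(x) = (8*exp(4*x) + 4*exp(3*x) + 4*exp(x) - 8)*exp(-2*x)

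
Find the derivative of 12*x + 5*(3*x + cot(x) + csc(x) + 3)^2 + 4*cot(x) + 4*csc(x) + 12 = -30*x*cot(x)^2 - 30*x*cot(x)*csc(x) + 60*x - 10*cot(x)^3 - 20*cot(x)^2*csc(x) - 34*cot(x)^2 - 10*cot(x)*csc(x)^2 - 34*cot(x)*csc(x) + 20*cot(x) + 20*csc(x) + 68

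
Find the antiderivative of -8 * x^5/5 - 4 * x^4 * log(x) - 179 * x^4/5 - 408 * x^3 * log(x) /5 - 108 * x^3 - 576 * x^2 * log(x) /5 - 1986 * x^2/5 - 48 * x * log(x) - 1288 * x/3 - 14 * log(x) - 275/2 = -(x^2 + 25*x + 35)*(2*x^2 + x + 1)*(4*x^2 + 12*x*log(x) + 3*x + 60)/30 + C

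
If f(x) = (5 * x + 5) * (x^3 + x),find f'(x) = 20*x^3 + 15*x^2 + 10*x + 5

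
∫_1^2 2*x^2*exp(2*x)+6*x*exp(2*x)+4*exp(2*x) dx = -4*exp(2) + 9*exp(4)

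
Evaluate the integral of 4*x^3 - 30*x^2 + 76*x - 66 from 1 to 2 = -7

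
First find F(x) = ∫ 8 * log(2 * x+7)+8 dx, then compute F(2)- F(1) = -72*log(3) + 44*log(11)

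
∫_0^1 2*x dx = 1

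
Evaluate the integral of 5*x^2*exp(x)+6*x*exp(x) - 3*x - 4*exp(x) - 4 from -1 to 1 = -8 - 9*exp(-1) + E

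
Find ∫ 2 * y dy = y^2 + C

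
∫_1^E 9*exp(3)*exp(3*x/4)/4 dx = -3*exp(15/4) + 3*exp(3*E/4 + 3)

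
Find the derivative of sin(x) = cos(x)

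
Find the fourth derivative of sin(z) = sin(z)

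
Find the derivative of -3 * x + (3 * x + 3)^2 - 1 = 18*x + 15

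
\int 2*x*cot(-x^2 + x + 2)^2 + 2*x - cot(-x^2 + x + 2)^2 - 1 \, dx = cot(-x^2 + x + 2) + C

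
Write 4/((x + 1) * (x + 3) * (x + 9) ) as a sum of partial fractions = 1/(12*(x + 9)) - 1/(3*(x + 3)) + 1/(4*(x + 1))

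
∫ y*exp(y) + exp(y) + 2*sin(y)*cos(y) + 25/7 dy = y*exp(y) + 25*y/7 + sin(y)^2 + C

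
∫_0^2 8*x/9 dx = 16/9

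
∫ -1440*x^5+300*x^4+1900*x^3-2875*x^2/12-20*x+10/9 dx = -240*x^6 + 60*x^5 + 475*x^4 - 2875*x^3/36 - 10*x^2 + 10*x/9 + C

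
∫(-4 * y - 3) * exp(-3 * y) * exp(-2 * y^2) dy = exp(-y*(2*y + 3)) + C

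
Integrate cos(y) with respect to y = sin(y) + C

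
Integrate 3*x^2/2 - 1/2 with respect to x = x^3/2 - x/2 + C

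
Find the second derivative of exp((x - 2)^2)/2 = 2*x^2*exp(x^2 - 4*x + 4) - 8*x*exp(x^2 - 4*x + 4) + 9*exp(x^2 - 4*x + 4)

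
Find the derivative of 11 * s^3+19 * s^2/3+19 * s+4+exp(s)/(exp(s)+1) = (99*s^2*exp(2*s) + 198*s^2*exp(s) + 99*s^2 + 38*s*exp(2*s) + 76*s*exp(s) + 38*s + 57*exp(2*s) + 117*exp(s) + 57)/(3*exp(2*s) + 6*exp(s) + 3)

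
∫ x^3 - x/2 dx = x^4/4 - x^2/4 + C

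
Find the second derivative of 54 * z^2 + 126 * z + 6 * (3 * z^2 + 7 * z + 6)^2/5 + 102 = 648*z^2/5 + 1512*z/5 + 312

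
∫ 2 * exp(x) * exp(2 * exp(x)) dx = exp(2*exp(x)) + C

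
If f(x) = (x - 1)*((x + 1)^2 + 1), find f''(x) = 6*x + 2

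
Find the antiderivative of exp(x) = exp(x) + C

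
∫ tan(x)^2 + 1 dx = tan(x) + C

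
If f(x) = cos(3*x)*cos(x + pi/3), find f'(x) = -2*sin(4*x + pi/3) + cos(2*x + pi/6)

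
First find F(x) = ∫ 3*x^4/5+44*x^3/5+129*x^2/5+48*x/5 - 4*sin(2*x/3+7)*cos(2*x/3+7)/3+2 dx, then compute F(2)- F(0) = cos(50/3)/2 - cos(14)/2 + 3276/25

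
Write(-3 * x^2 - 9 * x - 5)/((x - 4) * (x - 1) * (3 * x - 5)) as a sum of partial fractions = 255/(14*(3*x - 5)) - 17/(6*(x - 1)) - 89/(21*(x - 4))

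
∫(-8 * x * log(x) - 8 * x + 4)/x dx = 4*(1 - 2*x)*log(x) + C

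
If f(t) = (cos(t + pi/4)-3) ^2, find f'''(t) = -6*sin(t + pi/4) + 4*cos(2*t)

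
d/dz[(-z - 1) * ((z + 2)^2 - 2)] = -3*z^2 - 10*z - 6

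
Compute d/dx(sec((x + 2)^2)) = 2*x*tan(x^2 + 4*x + 4)*sec(x^2 + 4*x + 4) + 4*tan(x^2 + 4*x + 4)*sec(x^2 + 4*x + 4)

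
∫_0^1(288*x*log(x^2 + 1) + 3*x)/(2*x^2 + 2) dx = 3*log(2)/4 + 36*log(2)^2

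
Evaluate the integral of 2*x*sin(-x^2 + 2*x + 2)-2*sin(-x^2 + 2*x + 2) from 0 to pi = cos(2 - pi^2) - cos(2)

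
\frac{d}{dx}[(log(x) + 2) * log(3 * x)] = (2*log(x) + log(3) + 2)/x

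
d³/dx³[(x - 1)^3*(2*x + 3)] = 48*x - 18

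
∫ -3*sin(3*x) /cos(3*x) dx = log(cos(3*x)) + C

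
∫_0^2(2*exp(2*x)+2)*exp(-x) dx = -2*exp(-2) + 2*exp(2)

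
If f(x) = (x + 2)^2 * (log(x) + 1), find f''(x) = (2*x^2*log(x) + 5*x^2 + 4*x - 4)/x^2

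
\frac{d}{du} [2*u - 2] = 2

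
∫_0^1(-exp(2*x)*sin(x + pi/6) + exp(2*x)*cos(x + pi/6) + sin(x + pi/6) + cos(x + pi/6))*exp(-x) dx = (E - exp(-1))*cos(pi/6 + 1)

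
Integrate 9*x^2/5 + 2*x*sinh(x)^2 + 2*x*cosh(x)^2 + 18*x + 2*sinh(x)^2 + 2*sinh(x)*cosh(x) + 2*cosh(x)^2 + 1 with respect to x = 3*x^3/5 + 9*x^2 + x + (x + 1)*sinh(2*x) + C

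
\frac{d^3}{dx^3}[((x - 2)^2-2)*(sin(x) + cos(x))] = x^2*sin(x) - x^2*cos(x) - 10*x*sin(x) - 2*x*cos(x) + 8*sin(x) + 16*cos(x)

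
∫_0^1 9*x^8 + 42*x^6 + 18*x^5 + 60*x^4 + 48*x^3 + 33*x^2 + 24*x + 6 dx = 63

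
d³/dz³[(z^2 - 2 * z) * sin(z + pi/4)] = -z^2*cos(z + pi/4) - 4*sqrt(2)*z*sin(z) - 2*sqrt(2)*z*cos(z) + 6*sqrt(2)*cos(z)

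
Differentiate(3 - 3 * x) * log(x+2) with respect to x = (-3*x*log(x + 2) - 3*x - 6*log(x + 2) + 3)/(x + 2)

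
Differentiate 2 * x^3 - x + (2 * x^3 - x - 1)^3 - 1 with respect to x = 72*x^8 - 84*x^6 - 72*x^5 + 30*x^4 + 48*x^3 + 21*x^2 - 6*x - 4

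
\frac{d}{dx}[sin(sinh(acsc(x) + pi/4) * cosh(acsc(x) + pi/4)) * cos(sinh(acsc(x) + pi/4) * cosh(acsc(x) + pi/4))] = -cos(2*sinh(acsc(x) + pi/4)*cosh(acsc(x) + pi/4))*cosh(2*acsc(x) + pi/2)/(x^2*sqrt(1 - 1/x^2))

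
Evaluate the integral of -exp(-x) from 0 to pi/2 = -1 + exp(-pi/2)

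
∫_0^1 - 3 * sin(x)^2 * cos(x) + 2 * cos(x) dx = -sin(1)^3 + 2*sin(1)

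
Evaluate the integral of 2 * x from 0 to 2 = 4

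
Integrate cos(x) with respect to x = sin(x) + C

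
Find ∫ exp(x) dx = exp(x) + C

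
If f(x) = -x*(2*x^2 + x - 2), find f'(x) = -6*x^2 - 2*x + 2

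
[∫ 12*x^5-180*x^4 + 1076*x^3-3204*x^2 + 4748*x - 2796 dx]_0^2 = -1360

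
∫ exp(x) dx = exp(x) + C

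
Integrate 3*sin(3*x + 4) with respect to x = -cos(3*x + 4) + C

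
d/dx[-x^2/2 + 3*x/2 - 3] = 3/2 - x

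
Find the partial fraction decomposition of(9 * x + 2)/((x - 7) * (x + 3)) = 5/(2*(x + 3)) + 13/(2*(x - 7))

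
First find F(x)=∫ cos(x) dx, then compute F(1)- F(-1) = 2*sin(1)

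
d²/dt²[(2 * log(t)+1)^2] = (4 - 8*log(t))/t^2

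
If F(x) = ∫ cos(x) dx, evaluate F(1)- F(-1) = 2*sin(1)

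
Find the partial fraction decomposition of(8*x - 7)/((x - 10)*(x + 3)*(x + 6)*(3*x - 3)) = 55/(1008*(x + 6)) - 31/(468*(x + 3)) - 1/(756*(x - 1)) + 73/(5616*(x - 10))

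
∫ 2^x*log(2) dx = 2^x + C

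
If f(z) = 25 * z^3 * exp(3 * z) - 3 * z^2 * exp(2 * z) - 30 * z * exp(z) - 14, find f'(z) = 75*z^3*exp(3*z) + 75*z^2*exp(3*z) - 6*z^2*exp(2*z) - 6*z*exp(2*z) - 30*z*exp(z) - 30*exp(z)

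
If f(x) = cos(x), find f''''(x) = cos(x)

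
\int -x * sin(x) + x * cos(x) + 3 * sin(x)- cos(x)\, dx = sqrt(2)*(x - 2)*sin(x + pi/4) + C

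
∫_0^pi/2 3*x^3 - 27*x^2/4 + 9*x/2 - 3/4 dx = 3*pi*(-1 + pi/2)^3/8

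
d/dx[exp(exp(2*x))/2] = exp(2*x + exp(2*x))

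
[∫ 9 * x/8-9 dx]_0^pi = -36 + (-6 + 3*pi/4)^2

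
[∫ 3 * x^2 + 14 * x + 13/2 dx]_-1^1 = 15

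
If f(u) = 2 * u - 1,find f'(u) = 2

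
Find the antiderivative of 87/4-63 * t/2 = -63*t^2/4 + 87*t/4 + C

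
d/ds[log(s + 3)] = 1/(s + 3)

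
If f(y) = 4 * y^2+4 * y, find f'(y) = 8*y + 4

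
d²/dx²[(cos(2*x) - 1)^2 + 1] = -64*sin(x)^4 + 48*sin(x)^2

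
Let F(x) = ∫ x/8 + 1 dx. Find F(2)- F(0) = 9/4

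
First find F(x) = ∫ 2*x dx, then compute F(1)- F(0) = 1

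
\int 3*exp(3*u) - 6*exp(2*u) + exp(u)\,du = (exp(u) - 1)^3 - 2*exp(u) + C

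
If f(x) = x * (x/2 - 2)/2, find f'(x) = x/2 - 1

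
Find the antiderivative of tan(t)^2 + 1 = tan(t) + C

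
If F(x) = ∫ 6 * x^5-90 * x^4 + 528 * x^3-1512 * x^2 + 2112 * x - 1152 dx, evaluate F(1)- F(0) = -485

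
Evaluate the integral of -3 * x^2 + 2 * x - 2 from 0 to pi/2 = -pi^3/8 - pi + pi^2/4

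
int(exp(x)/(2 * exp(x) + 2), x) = log(exp(x) + 1)/2 + C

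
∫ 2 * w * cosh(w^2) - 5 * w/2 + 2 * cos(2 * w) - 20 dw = -5*w^2/4 - 20*w + sin(2*w) + sinh(w^2) + C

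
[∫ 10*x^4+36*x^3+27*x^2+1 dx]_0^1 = 21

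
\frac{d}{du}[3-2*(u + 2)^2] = -4*u - 8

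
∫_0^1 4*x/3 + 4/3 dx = 2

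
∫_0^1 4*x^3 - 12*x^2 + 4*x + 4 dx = 3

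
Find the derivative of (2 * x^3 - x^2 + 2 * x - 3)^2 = 24*x^5 - 20*x^4 + 36*x^3 - 48*x^2 + 20*x - 12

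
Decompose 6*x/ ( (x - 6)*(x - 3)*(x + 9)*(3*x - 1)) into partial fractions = 27/(1904*(3*x - 1)) + 3/(280*(x + 9)) - 1/(16*(x - 3)) + 4/(85*(x - 6))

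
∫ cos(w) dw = sin(w) + C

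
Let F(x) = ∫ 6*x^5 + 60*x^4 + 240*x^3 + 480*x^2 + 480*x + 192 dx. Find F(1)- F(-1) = 728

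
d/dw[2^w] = 2^w*log(2)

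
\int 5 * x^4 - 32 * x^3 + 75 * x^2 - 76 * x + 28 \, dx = x^5 - 8*x^4 + 25*x^3 - 38*x^2 + 28*x + C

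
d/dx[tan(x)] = cos(x)^(-2)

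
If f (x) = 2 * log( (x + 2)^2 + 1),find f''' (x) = (8*x^3 + 48*x^2 + 72*x + 16)/(x^6 + 12*x^5 + 63*x^4 + 184*x^3 + 315*x^2 + 300*x + 125)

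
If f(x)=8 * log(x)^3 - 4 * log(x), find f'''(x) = (48*log(x)^2 - 144*log(x) + 40)/x^3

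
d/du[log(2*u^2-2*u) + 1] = (2*u - 1)/(u^2 - u)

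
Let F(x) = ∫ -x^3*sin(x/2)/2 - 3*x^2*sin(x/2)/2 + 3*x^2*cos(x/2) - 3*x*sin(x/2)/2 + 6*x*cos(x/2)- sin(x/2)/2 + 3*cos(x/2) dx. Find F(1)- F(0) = -1 + 8*cos(1/2)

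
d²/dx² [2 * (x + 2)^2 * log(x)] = (4*x^2*log(x) + 6*x^2 + 8*x - 8)/x^2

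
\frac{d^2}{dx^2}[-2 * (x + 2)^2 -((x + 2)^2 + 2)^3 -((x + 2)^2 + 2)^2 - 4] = -30*x^4 - 240*x^3 - 804*x^2 - 1296*x - 852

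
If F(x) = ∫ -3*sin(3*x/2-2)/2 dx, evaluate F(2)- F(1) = -cos(1/2) + cos(1)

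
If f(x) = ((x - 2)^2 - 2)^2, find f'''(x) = 24*x - 48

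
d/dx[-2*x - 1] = -2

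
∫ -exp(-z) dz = exp(-z) + C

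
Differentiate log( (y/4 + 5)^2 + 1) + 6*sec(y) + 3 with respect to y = (6*y^2*tan(y)*sec(y) + 240*y*tan(y)*sec(y) + 2*y + 2496*tan(y)*sec(y) + 40)/(y^2 + 40*y + 416)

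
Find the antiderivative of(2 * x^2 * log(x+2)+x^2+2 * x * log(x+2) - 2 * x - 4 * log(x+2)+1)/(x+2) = (x - 1)^2*log(x + 2) + C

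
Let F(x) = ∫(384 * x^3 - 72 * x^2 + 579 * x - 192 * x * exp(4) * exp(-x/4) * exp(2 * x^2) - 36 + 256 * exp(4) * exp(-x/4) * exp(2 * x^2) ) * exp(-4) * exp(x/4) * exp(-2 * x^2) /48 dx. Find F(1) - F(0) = -23*exp(-23/4)/4 + 4*exp(-4) + 10/3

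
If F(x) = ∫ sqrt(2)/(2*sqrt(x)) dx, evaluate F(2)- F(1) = 2 - sqrt(2)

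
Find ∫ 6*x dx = 3*x^2 + C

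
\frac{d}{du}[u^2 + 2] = 2*u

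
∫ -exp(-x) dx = exp(-x) + C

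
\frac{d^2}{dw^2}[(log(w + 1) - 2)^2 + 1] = (6 - 2*log(w + 1))/(w^2 + 2*w + 1)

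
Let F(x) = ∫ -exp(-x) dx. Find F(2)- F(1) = -exp(-1) + exp(-2)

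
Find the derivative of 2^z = 2^z*log(2)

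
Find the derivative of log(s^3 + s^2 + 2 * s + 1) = (3*s^2 + 2*s + 2)/(s^3 + s^2 + 2*s + 1)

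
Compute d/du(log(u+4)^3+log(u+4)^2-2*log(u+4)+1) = (3*log(u + 4)^2 + 2*log(u + 4) - 2)/(u + 4)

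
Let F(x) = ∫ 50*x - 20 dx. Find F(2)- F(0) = 60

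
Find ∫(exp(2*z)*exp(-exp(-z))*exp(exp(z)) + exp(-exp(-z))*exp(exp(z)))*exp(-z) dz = exp(2*sinh(z)) + C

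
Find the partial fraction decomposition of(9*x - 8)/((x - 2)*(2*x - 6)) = -5/(x - 2) + 19/(2*(x - 3))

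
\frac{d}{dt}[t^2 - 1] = 2*t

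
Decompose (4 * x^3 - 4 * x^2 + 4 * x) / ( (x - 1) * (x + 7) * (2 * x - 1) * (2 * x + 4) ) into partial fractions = -2/(25*(2*x - 1)) + 133/(100*(x + 7)) - 28/(75*(x + 2)) + 1/(12*(x - 1))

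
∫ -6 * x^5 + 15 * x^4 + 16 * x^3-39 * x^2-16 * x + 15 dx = -x^6 + 3*x^5 + 4*x^4 - 13*x^3 - 8*x^2 + 15*x + C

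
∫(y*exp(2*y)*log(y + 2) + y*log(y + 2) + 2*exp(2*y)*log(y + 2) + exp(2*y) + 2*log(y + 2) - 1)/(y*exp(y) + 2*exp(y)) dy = 2*log(y + 2)*sinh(y) + C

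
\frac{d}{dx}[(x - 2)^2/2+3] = x - 2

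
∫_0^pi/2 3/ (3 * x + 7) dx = -log(7) + log(3*pi/2 + 7)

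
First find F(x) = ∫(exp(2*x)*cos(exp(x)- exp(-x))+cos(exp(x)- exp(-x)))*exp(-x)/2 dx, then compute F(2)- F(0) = -sin(-exp(2) + exp(-2))/2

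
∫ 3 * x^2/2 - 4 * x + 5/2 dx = x^3/2 - 2*x^2 + 5*x/2 + C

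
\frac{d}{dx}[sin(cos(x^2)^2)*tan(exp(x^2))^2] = 4*x*(exp(x^2)*sin(cos(x^2)^2)*tan(exp(x^2))^2 + exp(x^2)*sin(cos(x^2)^2) - sin(x^2)*cos(x^2)*cos(cos(x^2)^2)*tan(exp(x^2)))*tan(exp(x^2))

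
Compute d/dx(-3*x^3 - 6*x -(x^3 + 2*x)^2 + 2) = -6*x^5 - 16*x^3 - 9*x^2 - 8*x - 6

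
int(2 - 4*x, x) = -2*x^2 + 2*x + C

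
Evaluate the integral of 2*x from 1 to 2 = 3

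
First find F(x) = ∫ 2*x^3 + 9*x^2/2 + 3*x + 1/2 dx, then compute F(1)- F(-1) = 4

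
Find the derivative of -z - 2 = -1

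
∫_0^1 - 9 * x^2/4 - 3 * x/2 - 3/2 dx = -3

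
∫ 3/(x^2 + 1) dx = -3*acot(x) + C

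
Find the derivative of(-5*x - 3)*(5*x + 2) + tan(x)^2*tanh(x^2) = 2*x*tan(x)^2/cosh(x^2)^2 - 50*x + 2*tan(x)^3*tanh(x^2) + 2*tan(x)*tanh(x^2) - 25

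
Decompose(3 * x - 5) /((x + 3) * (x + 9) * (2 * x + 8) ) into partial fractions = -8/(15*(x + 9)) + 17/(10*(x + 4)) - 7/(6*(x + 3))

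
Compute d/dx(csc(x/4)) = -cot(x/4)*csc(x/4)/4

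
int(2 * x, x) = x^2 + C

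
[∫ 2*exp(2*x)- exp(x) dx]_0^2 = -3*exp(2) - 1 + (1 + exp(2))^2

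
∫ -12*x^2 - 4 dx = -4*x^3 - 4*x + C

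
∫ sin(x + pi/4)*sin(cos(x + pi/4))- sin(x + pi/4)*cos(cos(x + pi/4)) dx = sin(cos(x + pi/4)) + cos(cos(x + pi/4)) + C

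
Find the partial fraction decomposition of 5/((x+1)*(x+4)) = -5/(3*(x + 4)) + 5/(3*(x + 1))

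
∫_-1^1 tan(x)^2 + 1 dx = 2*tan(1)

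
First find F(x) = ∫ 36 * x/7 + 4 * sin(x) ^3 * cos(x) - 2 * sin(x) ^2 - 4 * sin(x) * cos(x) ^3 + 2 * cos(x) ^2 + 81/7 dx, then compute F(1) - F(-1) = 2*sin(2) + 162/7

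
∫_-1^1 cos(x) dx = 2*sin(1)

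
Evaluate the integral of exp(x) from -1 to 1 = E - exp(-1)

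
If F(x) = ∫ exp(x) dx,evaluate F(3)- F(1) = -E + exp(3)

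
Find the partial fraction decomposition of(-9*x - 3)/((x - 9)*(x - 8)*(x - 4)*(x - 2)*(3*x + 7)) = 729/(130169*(3*x + 7)) + 1/(52*(x - 2)) - 39/(760*(x - 4)) + 25/(248*(x - 8)) - 6/(85*(x - 9))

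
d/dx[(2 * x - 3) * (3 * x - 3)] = 12*x - 15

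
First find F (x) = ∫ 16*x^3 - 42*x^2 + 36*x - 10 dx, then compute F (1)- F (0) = -2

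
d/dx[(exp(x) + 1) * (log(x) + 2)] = (x*exp(x)*log(x) + 2*x*exp(x) + exp(x) + 1)/x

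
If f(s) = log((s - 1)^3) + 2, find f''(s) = -3/(s^2 - 2*s + 1)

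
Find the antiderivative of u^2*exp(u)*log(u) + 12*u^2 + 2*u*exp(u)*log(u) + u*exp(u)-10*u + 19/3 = u*(12*u^2 + 3*u*exp(u)*log(u) - 15*u + 19)/3 + C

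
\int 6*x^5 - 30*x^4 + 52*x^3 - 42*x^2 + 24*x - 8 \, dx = x^6 - 6*x^5 + 13*x^4 - 14*x^3 + 12*x^2 - 8*x + C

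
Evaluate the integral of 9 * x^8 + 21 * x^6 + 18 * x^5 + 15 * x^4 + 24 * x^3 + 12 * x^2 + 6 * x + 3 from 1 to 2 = 1304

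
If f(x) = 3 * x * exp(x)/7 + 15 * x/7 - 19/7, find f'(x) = 3*x*exp(x)/7 + 3*exp(x)/7 + 15/7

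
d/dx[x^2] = 2*x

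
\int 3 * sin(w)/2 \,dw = -3*cos(w)/2 + C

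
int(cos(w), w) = sin(w) + C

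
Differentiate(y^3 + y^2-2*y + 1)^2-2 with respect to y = 6*y^5 + 10*y^4 - 12*y^3 - 6*y^2 + 12*y - 4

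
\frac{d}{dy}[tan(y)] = cos(y)^(-2)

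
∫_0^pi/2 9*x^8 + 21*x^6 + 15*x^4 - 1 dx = -pi^3/8 - pi/2 + (pi/2 + pi^3/8)^3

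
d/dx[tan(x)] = cos(x)^(-2)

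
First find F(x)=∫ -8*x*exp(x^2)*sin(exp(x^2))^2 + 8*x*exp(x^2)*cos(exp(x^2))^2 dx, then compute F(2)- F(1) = 2*sin(2*exp(4)) - 2*sin(2*E)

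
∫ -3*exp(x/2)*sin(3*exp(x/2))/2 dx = cos(3*exp(x/2)) + C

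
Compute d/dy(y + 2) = 1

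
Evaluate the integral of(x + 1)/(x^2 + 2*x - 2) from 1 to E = log(-2 + 2*E + exp(2))/2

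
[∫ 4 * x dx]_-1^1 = 0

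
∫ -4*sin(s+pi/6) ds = 4*cos(s + pi/6) + C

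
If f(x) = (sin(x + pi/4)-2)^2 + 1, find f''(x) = -2*sin(2*x) + 4*sin(x + pi/4)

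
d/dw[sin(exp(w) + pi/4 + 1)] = exp(w)*cos(exp(w) + pi/4 + 1)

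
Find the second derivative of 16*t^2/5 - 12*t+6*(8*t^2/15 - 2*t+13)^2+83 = 512*t^2/25 - 384*t/5 + 1104/5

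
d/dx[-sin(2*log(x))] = -2*cos(2*log(x))/x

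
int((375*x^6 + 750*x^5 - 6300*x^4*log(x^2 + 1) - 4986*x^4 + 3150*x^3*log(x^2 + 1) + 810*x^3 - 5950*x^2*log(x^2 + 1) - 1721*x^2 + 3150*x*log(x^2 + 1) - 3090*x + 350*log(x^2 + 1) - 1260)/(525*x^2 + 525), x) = x*(3*(10*x + 21)*(5*x^3 + 2*x^2 - 30*x - 40) + 350*(-12*x^2 + 9*x + 2)*log(x^2 + 1))/1050 + C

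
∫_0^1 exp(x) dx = -1 + E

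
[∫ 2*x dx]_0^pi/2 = pi^2/4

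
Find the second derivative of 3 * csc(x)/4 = 3*(-1 + 2/sin(x)^2)/(4*sin(x))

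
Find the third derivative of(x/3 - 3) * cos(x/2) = x*sin(x/2)/24 - 3*sin(x/2)/8 - cos(x/2)/4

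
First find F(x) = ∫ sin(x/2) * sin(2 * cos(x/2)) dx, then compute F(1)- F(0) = cos(2*cos(1/2)) - cos(2)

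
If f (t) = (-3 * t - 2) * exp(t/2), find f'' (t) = -3*t*exp(t/2)/4 - 7*exp(t/2)/2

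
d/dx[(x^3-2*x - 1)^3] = 9*x^8 - 42*x^6 - 18*x^5 + 60*x^4 + 48*x^3 - 15*x^2 - 24*x - 6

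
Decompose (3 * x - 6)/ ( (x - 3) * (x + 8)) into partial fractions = 30/(11*(x + 8)) + 3/(11*(x - 3))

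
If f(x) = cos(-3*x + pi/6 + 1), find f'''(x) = -27*sin(-3*x + pi/6 + 1)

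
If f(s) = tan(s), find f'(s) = cos(s)^(-2)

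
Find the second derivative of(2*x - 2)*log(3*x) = (2*x + 2)/x^2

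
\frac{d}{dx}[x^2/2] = x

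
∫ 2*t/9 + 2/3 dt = t^2/9 + 2*t/3 + C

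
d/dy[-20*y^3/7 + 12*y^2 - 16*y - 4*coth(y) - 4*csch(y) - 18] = -60*y^2/7 + 24*y - 16 + 4*cosh(y)/sinh(y)^2 + 4/sinh(y)^2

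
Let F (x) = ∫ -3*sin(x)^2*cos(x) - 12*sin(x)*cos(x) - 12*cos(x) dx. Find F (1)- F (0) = 8 - (sin(1) + 2)^3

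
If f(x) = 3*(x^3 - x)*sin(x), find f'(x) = 3*x^3*cos(x) + 9*x^2*sin(x) - 3*x*cos(x) - 3*sin(x)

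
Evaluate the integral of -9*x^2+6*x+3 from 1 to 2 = -9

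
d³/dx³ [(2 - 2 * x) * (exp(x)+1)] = -2*x*exp(x) - 4*exp(x)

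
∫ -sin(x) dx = cos(x) + C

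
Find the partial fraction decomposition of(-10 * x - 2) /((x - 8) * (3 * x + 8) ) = -37/(16*(3*x + 8)) - 41/(16*(x - 8))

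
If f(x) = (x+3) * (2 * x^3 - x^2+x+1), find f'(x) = 8*x^3 + 15*x^2 - 4*x + 4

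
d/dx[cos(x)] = -sin(x)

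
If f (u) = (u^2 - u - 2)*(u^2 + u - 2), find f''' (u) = 24*u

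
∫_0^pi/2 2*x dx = pi^2/4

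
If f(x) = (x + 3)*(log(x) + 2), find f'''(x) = (6 - x)/x^3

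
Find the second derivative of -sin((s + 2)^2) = 4*s^2*sin(s^2 + 4*s + 4) + 16*s*sin(s^2 + 4*s + 4) + 16*sin(s^2 + 4*s + 4) - 2*cos(s^2 + 4*s + 4)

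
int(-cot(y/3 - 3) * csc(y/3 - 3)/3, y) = csc(y/3 - 3) + C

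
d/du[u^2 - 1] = 2*u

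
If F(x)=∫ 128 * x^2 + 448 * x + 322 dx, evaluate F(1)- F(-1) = 2188/3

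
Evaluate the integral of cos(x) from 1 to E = -sin(1) + sin(E)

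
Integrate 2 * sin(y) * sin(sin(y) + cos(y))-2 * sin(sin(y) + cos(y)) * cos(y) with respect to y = 2*cos(sqrt(2)*sin(y + pi/4)) + C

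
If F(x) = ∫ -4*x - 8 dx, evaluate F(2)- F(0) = -24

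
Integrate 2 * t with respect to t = t^2 + C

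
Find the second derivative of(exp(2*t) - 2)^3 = 36*exp(6*t) - 96*exp(4*t) + 48*exp(2*t)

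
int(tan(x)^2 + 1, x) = tan(x) + C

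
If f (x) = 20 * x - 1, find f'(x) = 20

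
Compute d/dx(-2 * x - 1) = -2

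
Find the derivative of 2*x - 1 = 2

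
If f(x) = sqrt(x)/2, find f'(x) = 1/(4*sqrt(x))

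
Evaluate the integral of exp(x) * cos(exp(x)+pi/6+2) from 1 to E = sin(pi/6 + 2 + exp(E)) - sin(pi/6 + 2 + E)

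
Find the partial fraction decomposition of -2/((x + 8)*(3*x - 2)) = -3/(13*(3*x - 2)) + 1/(13*(x + 8))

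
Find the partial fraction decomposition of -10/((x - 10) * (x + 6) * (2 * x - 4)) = -5/(128*(x + 6)) + 5/(64*(x - 2)) - 5/(128*(x - 10))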